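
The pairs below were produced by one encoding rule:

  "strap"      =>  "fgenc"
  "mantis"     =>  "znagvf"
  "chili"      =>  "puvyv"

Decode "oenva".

brain

Compare letters: s→f is +13, t→g is +13, r→e is +13 — a constant shift. It's a constant shift of +13 (ROT13).
Decoding oenva: o−13=b, e−13=r, n−13=a, v−13=i, a−13=n.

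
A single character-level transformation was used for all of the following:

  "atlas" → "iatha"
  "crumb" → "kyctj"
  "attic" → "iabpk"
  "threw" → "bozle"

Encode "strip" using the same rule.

aazpx

Shifts by position in atlas: pos 0: a→i (+8), pos 1: t→a (+7), pos 2: l→t (+8), pos 3: a→h (+7) — repeating every 2. A repeating key of period 2 is used — shifts +8, +7 over and over.
On strip: s+8=a, t+7=a, r+8=z, i+7=p, p+8=x.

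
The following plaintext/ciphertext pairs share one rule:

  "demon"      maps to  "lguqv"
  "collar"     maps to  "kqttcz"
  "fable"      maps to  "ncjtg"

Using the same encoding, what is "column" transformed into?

The rule splits by letter class: vowels +2, consonants +8.
Applying it to column: c(cons)+8=k, o(vowel)+2=q, l(cons)+8=t, u(vowel)+2=w, m(cons)+8=u, n(cons)+8=v.

kqtwuv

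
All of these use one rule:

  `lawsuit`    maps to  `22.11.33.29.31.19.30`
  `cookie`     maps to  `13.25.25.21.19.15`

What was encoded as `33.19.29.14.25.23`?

l is letter #12 and maps to 22: an offset of 10. Letters become their 1-based position plus 10 (so a→11, b→12, …).
Reversing it on 33.19.29.14.25.23: 33→(33−10)÷1=23=w, 19→(19−10)÷1=9=i, 29→(29−10)÷1=19=s, 14→(14−10)÷1=4=d, 25→(25−10)÷1=15=o, 23→(23−10)÷1=13=m.

wisdom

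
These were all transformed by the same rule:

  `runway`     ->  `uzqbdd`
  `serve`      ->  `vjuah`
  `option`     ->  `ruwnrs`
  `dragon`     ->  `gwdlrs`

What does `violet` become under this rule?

ynrqhy

Shifts by position in runway: pos 0: r→u (+3), pos 1: u→z (+5), pos 2: n→q (+3), pos 3: w→b (+5) — repeating every 2. It's a Vigenère-style cipher with numeric key [3,5]: position i shifts by key[i mod 2].
For violet: v+3=y, i+5=n, o+3=r, l+5=q, e+3=h, t+5=y.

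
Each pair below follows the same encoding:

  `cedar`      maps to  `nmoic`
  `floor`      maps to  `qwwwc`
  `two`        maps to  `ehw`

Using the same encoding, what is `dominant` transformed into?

owxqyiye

The shift depends on letter class: consonant c→n is +11, but vowel e→m is +8. The rule splits by letter class: vowels +8, consonants +11.
Applying it to dominant: d(cons)+11=o, o(vowel)+8=w, m(cons)+11=x, i(vowel)+8=q, n(cons)+11=y, a(vowel)+8=i, n(cons)+11=y, t(cons)+11=e.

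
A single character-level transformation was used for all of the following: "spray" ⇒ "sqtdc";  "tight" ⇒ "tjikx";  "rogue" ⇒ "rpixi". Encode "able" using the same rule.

acnh

In spray: s→s is +0, p→q is +1, r→t is +2, a→d is +3 — the shift increases by 1 each position. Each letter shifts forward by its position index (0, 1, 2, …) — the shift grows by one for each successive letter.
For able: a+0=a, b+1=c, l+2=n, e+3=h.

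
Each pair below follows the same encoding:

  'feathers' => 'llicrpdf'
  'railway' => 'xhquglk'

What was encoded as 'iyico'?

crate

The shift increases by 1 at each position, starting from +6: 6, 7, 8, ….
Decoding iyico: i−6=c, y−7=r, i−8=a, c−9=t, o−10=e.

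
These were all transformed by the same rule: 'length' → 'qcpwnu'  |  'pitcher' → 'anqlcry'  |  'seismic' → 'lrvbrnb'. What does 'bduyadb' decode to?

surplus

The word is reversed, then every letter is shifted forward by 9.
Reversing it on bduyadb: shift back: b−9=s, d−9=u, u−9=l, y−9=p, a−9=r, d−9=u, b−9=s → sulprus; then reverse → surplus.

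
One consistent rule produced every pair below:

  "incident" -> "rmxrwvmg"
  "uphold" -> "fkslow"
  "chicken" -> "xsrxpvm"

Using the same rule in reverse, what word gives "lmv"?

one

Each letter is replaced by its mirror in the alphabet: a↔z, b↔y, c↔x, and so on (the Atbash cipher).
Undoing it on lmv: l↔o, m↔n, v↔e.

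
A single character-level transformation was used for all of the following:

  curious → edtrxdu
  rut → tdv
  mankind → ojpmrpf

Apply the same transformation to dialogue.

frjnxidn

The shift depends on letter class: consonant c→e is +2, but vowel u→d is +9. The rule splits by letter class: vowels +9, consonants +2.
On dialogue: d(cons)+2=f, i(vowel)+9=r, a(vowel)+9=j, l(cons)+2=n, o(vowel)+9=x, g(cons)+2=i, u(vowel)+9=d, e(vowel)+9=n.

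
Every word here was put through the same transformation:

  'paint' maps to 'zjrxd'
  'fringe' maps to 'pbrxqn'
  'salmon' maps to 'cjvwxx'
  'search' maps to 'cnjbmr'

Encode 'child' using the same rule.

The shift depends on letter class: consonant p→z is +10, but vowel a→j is +9. Two shifts are in play — +9 for a/e/i/o/u, +10 for every other letter.
On child: c(cons)+10=m, h(cons)+10=r, i(vowel)+9=r, l(cons)+10=v, d(cons)+10=n.

mrrvn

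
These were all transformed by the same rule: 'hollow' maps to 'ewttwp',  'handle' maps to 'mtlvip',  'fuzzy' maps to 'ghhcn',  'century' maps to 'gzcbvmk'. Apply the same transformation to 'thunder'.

zmlvcpb

The output letters match the input read backwards, each shifted +8: hollow reversed is wolloh. Read the word backwards and shift each letter +8.
On thunder: reverse → rednuht; then shift: r+8=z, e+8=m, d+8=l, n+8=v, u+8=c, h+8=p, t+8=b.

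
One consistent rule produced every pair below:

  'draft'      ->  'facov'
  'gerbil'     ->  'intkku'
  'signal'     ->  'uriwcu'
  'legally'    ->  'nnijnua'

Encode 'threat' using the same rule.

vqtncc

Shifts by position in draft: pos 0: d→f (+2), pos 1: r→a (+9), pos 2: a→c (+2), pos 3: f→o (+9) — repeating every 2. It's a Vigenère-style cipher with numeric key [2,9]: position i shifts by key[i mod 2].
On threat: t+2=v, h+9=q, r+2=t, e+9=n, a+2=c, t+9=c.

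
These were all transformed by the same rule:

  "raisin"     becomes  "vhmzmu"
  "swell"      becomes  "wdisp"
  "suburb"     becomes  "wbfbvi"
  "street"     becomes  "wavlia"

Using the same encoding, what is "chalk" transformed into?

goeso

Shifts by position in raisin: pos 0: r→v (+4), pos 1: a→h (+7), pos 2: i→m (+4), pos 3: s→z (+7) — repeating every 2. A repeating key of period 2 is used — shifts +4, +7 over and over.
Applying it to chalk: c+4=g, h+7=o, a+4=e, l+7=s, k+4=o.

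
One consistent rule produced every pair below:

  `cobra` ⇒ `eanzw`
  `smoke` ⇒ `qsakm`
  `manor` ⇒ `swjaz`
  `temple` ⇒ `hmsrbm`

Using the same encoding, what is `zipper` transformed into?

fcrrmz

c(2)→e(4) and o(14)→a(0) fit y≡17x+22 (mod 26); the inverse of 17 mod 26 is 23. This is an affine cipher: with a=0,…,z=25, each position x becomes (17x+22) mod 26.
Applying it to zipper: z(25)→17·25+22≡5=f; i(8)→17·8+22≡2=c; p(15)→17·15+22≡17=r; p(15)→17·15+22≡17=r; e(4)→17·4+22≡12=m; r(17)→17·17+22≡25=z (all mod 26).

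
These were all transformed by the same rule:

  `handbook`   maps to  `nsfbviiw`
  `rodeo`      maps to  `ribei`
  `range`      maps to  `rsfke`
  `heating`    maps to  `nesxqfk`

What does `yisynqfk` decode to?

coaching

h(7)→n(13) and a(0)→s(18) fit y≡3x+18 (mod 26); the inverse of 3 mod 26 is 9. Each letter's alphabet position (a=0..z=25) is mapped through 3·x+18 mod 26 — an affine cipher.
Reversing it on yisynqfk: y(24)→9·(24−18)≡2=c; i(8)→9·(8−18)≡14=o; s(18)→9·(18−18)≡0=a; y(24)→9·(24−18)≡2=c; n(13)→9·(13−18)≡7=h; q(16)→9·(16−18)≡8=i; f(5)→9·(5−18)≡13=n; k(10)→9·(10−18)≡6=g (all mod 26).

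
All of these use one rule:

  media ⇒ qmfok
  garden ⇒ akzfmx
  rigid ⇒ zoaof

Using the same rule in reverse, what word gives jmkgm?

lease

m(12)→q(16) and e(4)→m(12) fit y≡7x+10 (mod 26); the inverse of 7 mod 26 is 15. Treating letters as 0–25, the rule is x ↦ 7x + 10 (mod 26).
Decoding jmkgm: j(9)→15·(9−10)≡11=l; m(12)→15·(12−10)≡4=e; k(10)→15·(10−10)≡0=a; g(6)→15·(6−10)≡18=s; m(12)→15·(12−10)≡4=e (all mod 26).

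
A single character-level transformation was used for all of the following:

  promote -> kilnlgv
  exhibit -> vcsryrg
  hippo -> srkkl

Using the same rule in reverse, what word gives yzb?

Each pair mirrors across the alphabet (p↔k, r↔i, o↔l): positions sum to 25. This is the alphabet-reversal cipher (Atbash): a becomes z, b becomes y, etc.
Reversing it on yzb: y↔b, z↔a, b↔y.

bay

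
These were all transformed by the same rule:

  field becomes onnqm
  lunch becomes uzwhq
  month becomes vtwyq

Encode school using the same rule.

Shifts by position in field: pos 0: f→o (+9), pos 1: i→n (+5), pos 2: e→n (+9), pos 3: l→q (+5) — repeating every 2. It's a Vigenère-style cipher with numeric key [9,5]: position i shifts by key[i mod 2].
Applying it to school: s+9=b, c+5=h, h+9=q, o+5=t, o+9=x, l+5=q.

bhqtxq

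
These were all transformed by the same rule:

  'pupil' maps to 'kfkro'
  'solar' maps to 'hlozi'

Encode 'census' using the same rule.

Each pair mirrors across the alphabet (p↔k, u↔f, p↔k): positions sum to 25. Each letter is replaced by its mirror in the alphabet: a↔z, b↔y, c↔x, and so on (the Atbash cipher).
Applying it to census: c↔x, e↔v, n↔m, s↔h, u↔f, s↔h.

xvmhfh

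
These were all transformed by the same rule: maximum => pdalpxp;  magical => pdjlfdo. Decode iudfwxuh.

Every letter moves 3 places later in the alphabet, wrapping around z→a.
Decoding iudfwxuh: i−3=f, u−3=r, d−3=a, f−3=c, w−3=t, x−3=u, u−3=r, h−3=e.

fracture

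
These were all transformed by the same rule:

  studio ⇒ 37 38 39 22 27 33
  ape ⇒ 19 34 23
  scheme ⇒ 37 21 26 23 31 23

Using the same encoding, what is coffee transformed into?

21 33 24 24 23 23

s is letter #19 and maps to 37: an offset of 18. The number is (letter's place in the alphabet, a=1) + 18.
Applying it to coffee: c=3→21, o=15→33, f=6→24, f=6→24, e=5→23, e=5→23.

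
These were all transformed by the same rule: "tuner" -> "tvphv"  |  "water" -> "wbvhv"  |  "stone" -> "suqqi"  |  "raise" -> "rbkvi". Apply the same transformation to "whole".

In tuner: t→t is +0, u→v is +1, n→p is +2, e→h is +3 — the shift increases by 1 each position. Letter i (0-indexed) is shifted by i+0, so successive shifts are 0, 1, 2, ….
On whole: w+0=w, h+1=i, o+2=q, l+3=o, e+4=i.

wiqoi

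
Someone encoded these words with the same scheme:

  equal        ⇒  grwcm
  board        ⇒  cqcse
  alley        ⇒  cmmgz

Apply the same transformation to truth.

The shift depends on letter class: consonant q→r is +1, but vowel e→g is +2. The rule splits by letter class: vowels +2, consonants +1.
Applying it to truth: t(cons)+1=u, r(cons)+1=s, u(vowel)+2=w, t(cons)+1=u, h(cons)+1=i.

uswui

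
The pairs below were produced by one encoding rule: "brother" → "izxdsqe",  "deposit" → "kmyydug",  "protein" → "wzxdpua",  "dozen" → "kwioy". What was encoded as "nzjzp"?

grape

In brother: b→i is +7, r→z is +8, o→x is +9, t→d is +10 — the shift increases by 1 each position. Each letter shifts forward by (position + 7), i.e. 7, 8, 9, … — the shift grows by one for each successive letter.
Undoing it on nzjzp: n−7=g, z−8=r, j−9=a, z−10=p, p−11=e.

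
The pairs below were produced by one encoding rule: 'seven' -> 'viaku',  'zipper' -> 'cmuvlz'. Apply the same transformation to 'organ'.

rvlgu

In seven: s→v is +3, e→i is +4, v→a is +5, e→k is +6 — the shift increases by 1 each position. The shift increases by 1 at each position, starting from +3: 3, 4, 5, ….
On organ: o+3=r, r+4=v, g+5=l, a+6=g, n+7=u.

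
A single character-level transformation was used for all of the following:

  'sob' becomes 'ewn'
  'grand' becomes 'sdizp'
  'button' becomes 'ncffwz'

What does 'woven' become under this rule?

The shift depends on letter class: consonant s→e is +12, but vowel o→w is +8. The rule splits by letter class: vowels +8, consonants +12.
For woven: w(cons)+12=i, o(vowel)+8=w, v(cons)+12=h, e(vowel)+8=m, n(cons)+12=z.

iwhmz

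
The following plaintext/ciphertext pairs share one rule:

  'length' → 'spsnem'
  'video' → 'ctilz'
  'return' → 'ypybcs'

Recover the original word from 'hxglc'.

It's a Vigenère-style cipher with numeric key [7,11,5]: position i shifts by key[i mod 3].
Reversing it on hxglc: h−7=a, x−11=m, g−5=b, l−7=e, c−11=r.

amber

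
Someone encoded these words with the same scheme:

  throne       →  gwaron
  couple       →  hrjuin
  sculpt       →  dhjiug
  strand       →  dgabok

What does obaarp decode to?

narrow

t(19)→g(6) and h(7)→w(22) fit y≡3x+1 (mod 26); the inverse of 3 mod 26 is 9. Treating letters as 0–25, the rule is x ↦ 3x + 1 (mod 26).
Undoing it on obaarp: o(14)→9·(14−1)≡13=n; b(1)→9·(1−1)≡0=a; a(0)→9·(0−1)≡17=r; a(0)→9·(0−1)≡17=r; r(17)→9·(17−1)≡14=o; p(15)→9·(15−1)≡22=w (all mod 26).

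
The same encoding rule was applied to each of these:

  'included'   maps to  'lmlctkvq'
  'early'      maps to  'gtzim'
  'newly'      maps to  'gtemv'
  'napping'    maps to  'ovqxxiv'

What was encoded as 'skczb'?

truck

The output letters match the input read backwards, each shifted +8: included reversed is dedulcni. Read the word backwards and shift each letter +8.
Reversing it on skczb: shift back: s−8=k, k−8=c, c−8=u, z−8=r, b−8=t → kcurt; then reverse → truck.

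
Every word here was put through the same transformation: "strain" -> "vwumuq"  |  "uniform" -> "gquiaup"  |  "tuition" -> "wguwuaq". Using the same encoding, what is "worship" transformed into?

zauvkus

The shift depends on letter class: consonant s→v is +3, but vowel a→m is +12. Two shifts are in play — +12 for a/e/i/o/u, +3 for every other letter.
On worship: w(cons)+3=z, o(vowel)+12=a, r(cons)+3=u, s(cons)+3=v, h(cons)+3=k, i(vowel)+12=u, p(cons)+3=s.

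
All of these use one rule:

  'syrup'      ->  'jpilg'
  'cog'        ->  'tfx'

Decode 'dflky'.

Compare letters: s→j is +17, y→p is +17, r→i is +17 — a constant shift. Each letter is shifted forward by 17 in the alphabet (a Caesar shift of +17).
Reversing it on dflky: d−17=m, f−17=o, l−17=u, k−17=t, y−17=h.

mouth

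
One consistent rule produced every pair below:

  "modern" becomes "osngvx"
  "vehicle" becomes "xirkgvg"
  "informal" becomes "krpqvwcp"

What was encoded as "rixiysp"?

Shifts by position in modern: pos 0: m→o (+2), pos 1: o→s (+4), pos 2: d→n (+10), pos 3: e→g (+2), pos 4: r→v (+4), pos 5: n→x (+10) — repeating every 3. It's a Vigenère-style cipher with numeric key [2,4,10]: position i shifts by key[i mod 3].
Undoing it on rixiysp: r−2=p, i−4=e, x−10=n, i−2=g, y−4=u, s−10=i, p−2=n.

penguin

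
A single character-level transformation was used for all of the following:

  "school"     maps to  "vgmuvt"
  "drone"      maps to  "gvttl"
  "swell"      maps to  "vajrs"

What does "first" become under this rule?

imwya

In school: s→v is +3, c→g is +4, h→m is +5, o→u is +6 — the shift increases by 1 each position. The shift increases by 1 at each position, starting from +3: 3, 4, 5, ….
Applying it to first: f+3=i, i+4=m, r+5=w, s+6=y, t+7=a.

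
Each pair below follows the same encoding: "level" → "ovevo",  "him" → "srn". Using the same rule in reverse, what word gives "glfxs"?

touch

Each pair mirrors across the alphabet (l↔o, e↔v, v↔e): positions sum to 25. This is the alphabet-reversal cipher (Atbash): a becomes z, b becomes y, etc.
Undoing it on glfxs: g↔t, l↔o, f↔u, x↔c, s↔h.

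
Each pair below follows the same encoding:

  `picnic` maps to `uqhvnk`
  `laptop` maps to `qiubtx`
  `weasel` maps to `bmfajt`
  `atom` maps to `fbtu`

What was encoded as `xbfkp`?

stack

It's a Vigenère-style cipher with numeric key [5,8]: position i shifts by key[i mod 2].
Reversing it on xbfkp: x−5=s, b−8=t, f−5=a, k−8=c, p−5=k.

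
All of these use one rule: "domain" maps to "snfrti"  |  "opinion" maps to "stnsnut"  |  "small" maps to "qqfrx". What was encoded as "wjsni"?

diner

The output letters match the input read backwards, each shifted +5: domain reversed is niamod. Two steps: reverse the string, then apply a Caesar shift of +5.
Undoing it on wjsni: shift back: w−5=r, j−5=e, s−5=n, n−5=i, i−5=d → renid; then reverse → diner.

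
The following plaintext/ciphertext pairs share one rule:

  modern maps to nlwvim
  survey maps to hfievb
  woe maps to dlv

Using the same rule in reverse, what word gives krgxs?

Each pair mirrors across the alphabet (m↔n, o↔l, d↔w): positions sum to 25. This is the alphabet-reversal cipher (Atbash): a becomes z, b becomes y, etc.
Decoding krgxs: k↔p, r↔i, g↔t, x↔c, s↔h.

pitch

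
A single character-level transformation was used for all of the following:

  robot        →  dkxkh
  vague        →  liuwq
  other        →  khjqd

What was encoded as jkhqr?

This is an affine cipher: with a=0,…,z=25, each position x becomes (15x+8) mod 26.
Reversing it on jkhqr: j(9)→7·(9−8)≡7=h; k(10)→7·(10−8)≡14=o; h(7)→7·(7−8)≡19=t; q(16)→7·(16−8)≡4=e; r(17)→7·(17−8)≡11=l (all mod 26).

hotel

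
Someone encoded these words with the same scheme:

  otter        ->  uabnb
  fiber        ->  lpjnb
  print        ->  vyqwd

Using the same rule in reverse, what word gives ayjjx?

In otter: o→u is +6, t→a is +7, t→b is +8, e→n is +9 — the shift increases by 1 each position. The shift increases by 1 at each position, starting from +6: 6, 7, 8, ….
Reversing it on ayjjx: a−6=u, y−7=r, j−8=b, j−9=a, x−10=n.

urban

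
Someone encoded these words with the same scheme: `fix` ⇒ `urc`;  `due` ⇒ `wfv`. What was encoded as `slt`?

hog

Each pair mirrors across the alphabet (f↔u, i↔r, x↔c): positions sum to 25. Letters are reflected about the middle of the alphabet (position → 25−position): Atbash.
Undoing it on slt: s↔h, l↔o, t↔g.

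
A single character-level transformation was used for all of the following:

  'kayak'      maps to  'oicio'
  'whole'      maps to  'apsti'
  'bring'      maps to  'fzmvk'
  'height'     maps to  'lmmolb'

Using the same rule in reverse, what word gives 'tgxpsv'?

Shifts by position in kayak: pos 0: k→o (+4), pos 1: a→i (+8), pos 2: y→c (+4), pos 3: a→i (+8) — repeating every 2. The shifts repeat in a cycle of length 2: positions 0,1,… shift by +4, +8, then the pattern repeats.
Undoing it on tgxpsv: t−4=p, g−8=y, x−4=t, p−8=h, s−4=o, v−8=n.

python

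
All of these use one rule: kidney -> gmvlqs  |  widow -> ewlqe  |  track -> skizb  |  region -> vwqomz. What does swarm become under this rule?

The output letters match the input read backwards, each shifted +8: kidney reversed is yendik. Two steps: reverse the string, then apply a Caesar shift of +8.
On swarm: reverse → mraws; then shift: m+8=u, r+8=z, a+8=i, w+8=e, s+8=a.

uziea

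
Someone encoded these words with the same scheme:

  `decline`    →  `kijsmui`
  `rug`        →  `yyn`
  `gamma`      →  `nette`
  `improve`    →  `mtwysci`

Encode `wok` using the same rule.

dsr

The rule splits by letter class: vowels +4, consonants +7.
Applying it to wok: w(cons)+7=d, o(vowel)+4=s, k(cons)+7=r.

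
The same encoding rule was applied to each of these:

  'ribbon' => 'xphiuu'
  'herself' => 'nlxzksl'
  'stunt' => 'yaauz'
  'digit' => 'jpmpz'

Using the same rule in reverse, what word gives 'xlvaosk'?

reptile

Shifts by position in ribbon: pos 0: r→x (+6), pos 1: i→p (+7), pos 2: b→h (+6), pos 3: b→i (+7) — repeating every 2. The shifts repeat in a cycle of length 2: positions 0,1,… shift by +6, +7, then the pattern repeats.
Reversing it on xlvaosk: x−6=r, l−7=e, v−6=p, a−7=t, o−6=i, s−7=l, k−6=e.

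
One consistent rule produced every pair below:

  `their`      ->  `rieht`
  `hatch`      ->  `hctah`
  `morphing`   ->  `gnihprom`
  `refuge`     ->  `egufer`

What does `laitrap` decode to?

partial

The word is simply reversed.
Decoding laitrap: then reverse → partial.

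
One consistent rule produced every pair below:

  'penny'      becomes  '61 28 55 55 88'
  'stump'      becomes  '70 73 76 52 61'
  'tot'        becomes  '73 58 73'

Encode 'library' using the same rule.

The formula is n = 3×(alphabet index, a=1) + 13.
For library: l=12→49, i=9→40, b=2→19, r=18→67, a=1→16, r=18→67, y=25→88.

49 40 19 67 16 67 88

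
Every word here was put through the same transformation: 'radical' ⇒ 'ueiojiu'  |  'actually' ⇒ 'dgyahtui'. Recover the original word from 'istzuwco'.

In radical: r→u is +3, a→e is +4, d→i is +5, i→o is +6 — the shift increases by 1 each position. The shift increases by 1 at each position, starting from +3: 3, 4, 5, ….
Undoing it on istzuwco: i−3=f, s−4=o, t−5=o, z−6=t, u−7=n, w−8=o, c−9=t, o−10=e.

footnote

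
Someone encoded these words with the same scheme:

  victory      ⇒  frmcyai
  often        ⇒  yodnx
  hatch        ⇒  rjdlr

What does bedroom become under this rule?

lnnayxw

Shifts by position in victory: pos 0: v→f (+10), pos 1: i→r (+9), pos 2: c→m (+10), pos 3: t→c (+9) — repeating every 2. It's a Vigenère-style cipher with numeric key [10,9]: position i shifts by key[i mod 2].
Applying it to bedroom: b+10=l, e+9=n, d+10=n, r+9=a, o+10=y, o+9=x, m+10=w.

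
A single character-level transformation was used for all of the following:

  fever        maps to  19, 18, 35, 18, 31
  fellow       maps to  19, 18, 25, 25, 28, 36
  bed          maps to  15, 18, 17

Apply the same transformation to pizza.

f is letter #6 and maps to 19: an offset of 13. Each letter is replaced by its alphabet position (a=1..z=26) + 13.
For pizza: p=16→29, i=9→22, z=26→39, z=26→39, a=1→14.

29, 22, 39, 39, 14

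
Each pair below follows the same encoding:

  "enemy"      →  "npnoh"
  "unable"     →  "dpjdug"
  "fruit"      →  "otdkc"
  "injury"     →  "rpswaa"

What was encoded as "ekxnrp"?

violin

Shifts by position in enemy: pos 0: e→n (+9), pos 1: n→p (+2), pos 2: e→n (+9), pos 3: m→o (+2) — repeating every 2. It's a Vigenère-style cipher with numeric key [9,2]: position i shifts by key[i mod 2].
Decoding ekxnrp: e−9=v, k−2=i, x−9=o, n−2=l, r−9=i, p−2=n.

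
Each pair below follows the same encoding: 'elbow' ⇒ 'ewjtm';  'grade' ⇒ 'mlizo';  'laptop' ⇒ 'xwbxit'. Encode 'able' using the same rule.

mtji

The output letters match the input read backwards, each shifted +8: elbow reversed is woble. Read the word backwards and shift each letter +8.
On able: reverse → elba; then shift: e+8=m, l+8=t, b+8=j, a+8=i.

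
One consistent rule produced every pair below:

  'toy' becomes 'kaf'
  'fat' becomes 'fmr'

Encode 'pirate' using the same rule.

The output letters match the input read backwards, each shifted +12: toy reversed is yot. Read the word backwards and shift each letter +12.
On pirate: reverse → etarip; then shift: e+12=q, t+12=f, a+12=m, r+12=d, i+12=u, p+12=b.

qfmdub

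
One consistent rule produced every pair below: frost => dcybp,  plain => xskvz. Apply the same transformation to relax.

The output letters match the input read backwards, each shifted +10: frost reversed is tsorf. The word is reversed, then every letter is shifted forward by 10.
For relax: reverse → xaler; then shift: x+10=h, a+10=k, l+10=v, e+10=o, r+10=b.

hkvob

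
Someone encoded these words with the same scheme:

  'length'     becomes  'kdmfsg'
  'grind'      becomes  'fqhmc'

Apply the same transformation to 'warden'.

Compare letters: l→k is +25, e→d is +25, n→m is +25 — a constant shift. Each letter is shifted forward by 25 in the alphabet (a Caesar shift of +25).
Applying it to warden: w+25=v, a+25=z, r+25=q, d+25=c, e+25=d, n+25=m.

vzqcdm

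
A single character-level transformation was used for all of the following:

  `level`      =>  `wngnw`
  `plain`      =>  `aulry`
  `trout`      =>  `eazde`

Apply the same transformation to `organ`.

zarjy

Shifts by position in level: pos 0: l→w (+11), pos 1: e→n (+9), pos 2: v→g (+11), pos 3: e→n (+9) — repeating every 2. A repeating key of period 2 is used — shifts +11, +9 over and over.
On organ: o+11=z, r+9=a, g+11=r, a+9=j, n+11=y.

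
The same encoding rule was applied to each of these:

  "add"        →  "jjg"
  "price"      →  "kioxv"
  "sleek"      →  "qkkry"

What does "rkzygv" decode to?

The word is reversed, then every letter is shifted forward by 6.
Decoding rkzygv: shift back: r−6=l, k−6=e, z−6=t, y−6=s, g−6=a, v−6=p → letsap; then reverse → pastel.

pastel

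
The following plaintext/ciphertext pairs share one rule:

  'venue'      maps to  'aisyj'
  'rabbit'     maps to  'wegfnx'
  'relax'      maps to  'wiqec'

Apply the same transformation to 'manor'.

Shifts by position in venue: pos 0: v→a (+5), pos 1: e→i (+4), pos 2: n→s (+5), pos 3: u→y (+4) — repeating every 2. The shifts repeat in a cycle of length 2: positions 0,1,… shift by +5, +4, then the pattern repeats.
On manor: m+5=r, a+4=e, n+5=s, o+4=s, r+5=w.

ressw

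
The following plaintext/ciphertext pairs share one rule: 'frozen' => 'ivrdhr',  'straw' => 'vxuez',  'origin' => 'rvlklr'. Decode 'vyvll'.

It's a Vigenère-style cipher with numeric key [3,4]: position i shifts by key[i mod 2].
Undoing it on vyvll: v−3=s, y−4=u, v−3=s, l−4=h, l−3=i.

sushi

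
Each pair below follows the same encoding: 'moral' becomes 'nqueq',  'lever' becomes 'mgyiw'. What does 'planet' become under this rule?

In moral: m→n is +1, o→q is +2, r→u is +3, a→e is +4 — the shift increases by 1 each position. The shift increases by 1 at each position, starting from +1: 1, 2, 3, ….
For planet: p+1=q, l+2=n, a+3=d, n+4=r, e+5=j, t+6=z.

qndrjz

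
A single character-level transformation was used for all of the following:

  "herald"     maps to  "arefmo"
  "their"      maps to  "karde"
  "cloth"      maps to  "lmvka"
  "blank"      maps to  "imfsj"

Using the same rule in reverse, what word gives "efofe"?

radar

h(7)→a(0) and e(4)→r(17) fit y≡3x+5 (mod 26); the inverse of 3 mod 26 is 9. This is an affine cipher: with a=0,…,z=25, each position x becomes (3x+5) mod 26.
Undoing it on efofe: e(4)→9·(4−5)≡17=r; f(5)→9·(5−5)≡0=a; o(14)→9·(14−5)≡3=d; f(5)→9·(5−5)≡0=a; e(4)→9·(4−5)≡17=r (all mod 26).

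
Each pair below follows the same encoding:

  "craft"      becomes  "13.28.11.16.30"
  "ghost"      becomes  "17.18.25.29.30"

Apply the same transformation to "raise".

28.11.19.29.15

c is letter #3 and maps to 13: an offset of 10. Each letter is replaced by its alphabet position (a=1..z=26) + 10.
Applying it to raise: r=18→28, a=1→11, i=9→19, s=19→29, e=5→15.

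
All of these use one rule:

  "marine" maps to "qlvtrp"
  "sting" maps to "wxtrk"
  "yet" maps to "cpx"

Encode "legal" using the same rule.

ppklp

The shift depends on letter class: consonant m→q is +4, but vowel a→l is +11. Vowels shift forward by 11 and consonants shift forward by 4.
For legal: l(cons)+4=p, e(vowel)+11=p, g(cons)+4=k, a(vowel)+11=l, l(cons)+4=p.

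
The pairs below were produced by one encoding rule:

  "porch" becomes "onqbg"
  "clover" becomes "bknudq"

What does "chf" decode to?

dig

It's a constant shift of +25 (ROT25).
Reversing it on chf: c−25=d, h−25=i, f−25=g.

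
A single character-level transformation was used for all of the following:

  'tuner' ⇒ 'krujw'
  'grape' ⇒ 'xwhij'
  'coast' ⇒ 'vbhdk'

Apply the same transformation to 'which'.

felve

t(19)→k(10) and u(20)→r(17) fit y≡7x+7 (mod 26); the inverse of 7 mod 26 is 15. Each letter's alphabet position (a=0..z=25) is mapped through 7·x+7 mod 26 — an affine cipher.
On which: w(22)→7·22+7≡5=f; h(7)→7·7+7≡4=e; i(8)→7·8+7≡11=l; c(2)→7·2+7≡21=v; h(7)→7·7+7≡4=e (all mod 26).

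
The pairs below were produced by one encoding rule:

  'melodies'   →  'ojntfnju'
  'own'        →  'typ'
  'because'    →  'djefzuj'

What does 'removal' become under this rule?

tjotxfn

The shift depends on letter class: consonant m→o is +2, but vowel e→j is +5. Two shifts are in play — +5 for a/e/i/o/u, +2 for every other letter.
On removal: r(cons)+2=t, e(vowel)+5=j, m(cons)+2=o, o(vowel)+5=t, v(cons)+2=x, a(vowel)+5=f, l(cons)+2=n.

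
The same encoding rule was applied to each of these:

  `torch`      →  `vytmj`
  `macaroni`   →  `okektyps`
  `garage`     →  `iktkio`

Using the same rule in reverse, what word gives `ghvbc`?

Shifts by position in torch: pos 0: t→v (+2), pos 1: o→y (+10), pos 2: r→t (+2), pos 3: c→m (+10) — repeating every 2. The shifts repeat in a cycle of length 2: positions 0,1,… shift by +2, +10, then the pattern repeats.
Reversing it on ghvbc: g−2=e, h−10=x, v−2=t, b−10=r, c−2=a.

extra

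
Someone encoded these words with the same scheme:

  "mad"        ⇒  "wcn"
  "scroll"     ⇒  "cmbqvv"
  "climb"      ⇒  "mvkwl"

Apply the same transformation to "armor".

cbwqb

Vowels shift forward by 2 and consonants shift forward by 10.
On armor: a(vowel)+2=c, r(cons)+10=b, m(cons)+10=w, o(vowel)+2=q, r(cons)+10=b.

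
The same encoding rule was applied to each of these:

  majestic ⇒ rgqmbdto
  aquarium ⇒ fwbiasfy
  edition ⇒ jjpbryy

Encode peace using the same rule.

Each letter shifts forward by (position + 5), i.e. 5, 6, 7, … — the shift grows by one for each successive letter.
On peace: p+5=u, e+6=k, a+7=h, c+8=k, e+9=n.

ukhkn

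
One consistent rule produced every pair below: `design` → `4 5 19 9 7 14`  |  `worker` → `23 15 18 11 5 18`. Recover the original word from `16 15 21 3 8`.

pouch

Letters become their 1-indexed alphabet positions: a=1 … z=26.
Reversing it on 16 15 21 3 8: 16=p, 15=o, 21=u, 3=c, 8=h.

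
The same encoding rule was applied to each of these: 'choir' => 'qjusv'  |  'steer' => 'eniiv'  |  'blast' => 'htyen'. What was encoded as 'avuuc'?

c(2)→q(16) and h(7)→j(9) fit y≡9x+24 (mod 26); the inverse of 9 mod 26 is 3. This is an affine cipher: with a=0,…,z=25, each position x becomes (9x+24) mod 26.
Reversing it on avuuc: a(0)→3·(0−24)≡6=g; v(21)→3·(21−24)≡17=r; u(20)→3·(20−24)≡14=o; u(20)→3·(20−24)≡14=o; c(2)→3·(2−24)≡12=m (all mod 26).

groom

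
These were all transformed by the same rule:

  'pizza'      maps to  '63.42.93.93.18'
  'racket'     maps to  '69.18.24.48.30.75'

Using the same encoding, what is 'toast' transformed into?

The formula is n = 3×(alphabet index, a=1) + 15.
Applying it to toast: t=20→75, o=15→60, a=1→18, s=19→72, t=20→75.

75.60.18.72.75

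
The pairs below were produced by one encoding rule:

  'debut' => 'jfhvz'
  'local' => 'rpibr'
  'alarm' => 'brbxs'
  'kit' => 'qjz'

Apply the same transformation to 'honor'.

nptpx

The shift depends on letter class: consonant d→j is +6, but vowel e→f is +1. The rule splits by letter class: vowels +1, consonants +6.
For honor: h(cons)+6=n, o(vowel)+1=p, n(cons)+6=t, o(vowel)+1=p, r(cons)+6=x.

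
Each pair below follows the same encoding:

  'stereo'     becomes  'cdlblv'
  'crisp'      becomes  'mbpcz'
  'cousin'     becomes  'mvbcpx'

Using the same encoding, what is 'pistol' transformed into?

The shift depends on letter class: consonant s→c is +10, but vowel e→l is +7. Two shifts are in play — +7 for a/e/i/o/u, +10 for every other letter.
Applying it to pistol: p(cons)+10=z, i(vowel)+7=p, s(cons)+10=c, t(cons)+10=d, o(vowel)+7=v, l(cons)+10=v.

zpcdvv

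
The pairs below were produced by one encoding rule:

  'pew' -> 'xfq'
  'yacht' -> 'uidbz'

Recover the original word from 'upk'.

The output letters match the input read backwards, each shifted +1: pew reversed is wep. Two steps: reverse the string, then apply a Caesar shift of +1.
Decoding upk: shift back: u−1=t, p−1=o, k−1=j → toj; then reverse → jot.

jot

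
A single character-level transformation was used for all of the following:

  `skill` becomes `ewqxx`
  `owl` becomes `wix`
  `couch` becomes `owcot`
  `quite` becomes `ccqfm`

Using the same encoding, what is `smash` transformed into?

The shift depends on letter class: consonant s→e is +12, but vowel i→q is +8. Vowels shift forward by 8 and consonants shift forward by 12.
Applying it to smash: s(cons)+12=e, m(cons)+12=y, a(vowel)+8=i, s(cons)+12=e, h(cons)+12=t.

eyiet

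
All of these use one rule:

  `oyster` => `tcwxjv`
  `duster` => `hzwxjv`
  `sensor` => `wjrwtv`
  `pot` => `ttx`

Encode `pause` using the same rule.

tfzwj

The shift depends on letter class: consonant y→c is +4, but vowel o→t is +5. Vowels shift forward by 5 and consonants shift forward by 4.
Applying it to pause: p(cons)+4=t, a(vowel)+5=f, u(vowel)+5=z, s(cons)+4=w, e(vowel)+5=j.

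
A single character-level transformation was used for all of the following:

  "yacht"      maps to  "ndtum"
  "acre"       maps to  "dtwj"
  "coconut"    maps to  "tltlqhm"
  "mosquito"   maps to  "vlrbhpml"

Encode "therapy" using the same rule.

y(24)→n(13) and a(0)→d(3) fit y≡21x+3 (mod 26); the inverse of 21 mod 26 is 5. Treating letters as 0–25, the rule is x ↦ 21x + 3 (mod 26).
For therapy: t(19)→21·19+3≡12=m; h(7)→21·7+3≡20=u; e(4)→21·4+3≡9=j; r(17)→21·17+3≡22=w; a(0)→21·0+3≡3=d; p(15)→21·15+3≡6=g; y(24)→21·24+3≡13=n (all mod 26).

mujwdgn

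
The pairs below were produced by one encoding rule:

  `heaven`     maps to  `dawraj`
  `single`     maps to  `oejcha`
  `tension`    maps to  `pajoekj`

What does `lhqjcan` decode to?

plunger

Compare letters: h→d is +22, e→a is +22, a→w is +22 — a constant shift. It's a constant shift of +22 (ROT22).
Decoding lhqjcan: l−22=p, h−22=l, q−22=u, j−22=n, c−22=g, a−22=e, n−22=r.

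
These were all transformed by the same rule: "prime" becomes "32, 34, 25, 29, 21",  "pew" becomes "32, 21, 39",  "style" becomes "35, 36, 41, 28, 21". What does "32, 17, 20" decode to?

pad

p is letter #16 and maps to 32: an offset of 16. The number is (letter's place in the alphabet, a=1) + 16.
Decoding 32, 17, 20: 32→(32−16)÷1=16=p, 17→(17−16)÷1=1=a, 20→(20−16)÷1=4=d.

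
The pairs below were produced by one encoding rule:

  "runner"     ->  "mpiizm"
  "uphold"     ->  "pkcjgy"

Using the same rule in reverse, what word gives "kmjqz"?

prove

Compare letters: r→m is +21, u→p is +21, n→i is +21 — a constant shift. It's a constant shift of +21 (ROT21).
Reversing it on kmjqz: k−21=p, m−21=r, j−21=o, q−21=v, z−21=e.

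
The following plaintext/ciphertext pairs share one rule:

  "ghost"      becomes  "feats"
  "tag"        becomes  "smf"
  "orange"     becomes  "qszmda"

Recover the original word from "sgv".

The word is reversed, then every letter is shifted forward by 12.
Undoing it on sgv: shift back: s−12=g, g−12=u, v−12=j → guj; then reverse → jug.

jug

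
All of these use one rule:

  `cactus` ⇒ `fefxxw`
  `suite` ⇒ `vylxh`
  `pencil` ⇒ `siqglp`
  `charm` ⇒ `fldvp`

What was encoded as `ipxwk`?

flush

Shifts by position in cactus: pos 0: c→f (+3), pos 1: a→e (+4), pos 2: c→f (+3), pos 3: t→x (+4) — repeating every 2. The shifts repeat in a cycle of length 2: positions 0,1,… shift by +3, +4, then the pattern repeats.
Reversing it on ipxwk: i−3=f, p−4=l, x−3=u, w−4=s, k−3=h.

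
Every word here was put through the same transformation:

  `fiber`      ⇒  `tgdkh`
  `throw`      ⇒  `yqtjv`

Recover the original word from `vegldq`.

The output letters match the input read backwards, each shifted +2: fiber reversed is rebif. Read the word backwards and shift each letter +2.
Reversing it on vegldq: shift back: v−2=t, e−2=c, g−2=e, l−2=j, d−2=b, q−2=o → tcejbo; then reverse → object.

object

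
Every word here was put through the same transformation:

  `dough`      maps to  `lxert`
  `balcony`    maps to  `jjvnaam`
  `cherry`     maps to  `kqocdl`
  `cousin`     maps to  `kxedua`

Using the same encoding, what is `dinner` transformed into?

In dough: d→l is +8, o→x is +9, u→e is +10, g→r is +11 — the shift increases by 1 each position. Each letter shifts forward by (position + 8), i.e. 8, 9, 10, … — the shift grows by one for each successive letter.
For dinner: d+8=l, i+9=r, n+10=x, n+11=y, e+12=q, r+13=e.

lrxyqe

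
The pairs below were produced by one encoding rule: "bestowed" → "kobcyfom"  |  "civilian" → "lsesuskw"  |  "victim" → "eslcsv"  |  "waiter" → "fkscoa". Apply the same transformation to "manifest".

vkwsoobc

Two shifts are in play — +10 for a/e/i/o/u, +9 for every other letter.
Applying it to manifest: m(cons)+9=v, a(vowel)+10=k, n(cons)+9=w, i(vowel)+10=s, f(cons)+9=o, e(vowel)+10=o, s(cons)+9=b, t(cons)+9=c.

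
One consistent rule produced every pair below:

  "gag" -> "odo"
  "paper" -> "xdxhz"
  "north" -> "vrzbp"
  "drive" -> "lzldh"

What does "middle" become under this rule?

The shift depends on letter class: consonant g→o is +8, but vowel a→d is +3. Vowels shift forward by 3 and consonants shift forward by 8.
For middle: m(cons)+8=u, i(vowel)+3=l, d(cons)+8=l, d(cons)+8=l, l(cons)+8=t, e(vowel)+3=h.

ulllth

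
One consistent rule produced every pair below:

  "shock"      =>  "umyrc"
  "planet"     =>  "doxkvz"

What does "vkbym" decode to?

The word is reversed, then every letter is shifted forward by 10.
Undoing it on vkbym: shift back: v−10=l, k−10=a, b−10=r, y−10=o, m−10=c → laroc; then reverse → coral.

coral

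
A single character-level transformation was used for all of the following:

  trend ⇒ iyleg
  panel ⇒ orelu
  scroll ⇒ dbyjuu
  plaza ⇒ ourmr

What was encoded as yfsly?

t(19)→i(8) and r(17)→y(24) fit y≡5x+17 (mod 26); the inverse of 5 mod 26 is 21. This is an affine cipher: with a=0,…,z=25, each position x becomes (5x+17) mod 26.
Decoding yfsly: y(24)→21·(24−17)≡17=r; f(5)→21·(5−17)≡8=i; s(18)→21·(18−17)≡21=v; l(11)→21·(11−17)≡4=e; y(24)→21·(24−17)≡17=r (all mod 26).

river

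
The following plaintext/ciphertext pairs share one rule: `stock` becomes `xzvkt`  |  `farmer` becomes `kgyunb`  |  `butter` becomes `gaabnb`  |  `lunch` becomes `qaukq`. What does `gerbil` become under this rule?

lkyjrv

In stock: s→x is +5, t→z is +6, o→v is +7, c→k is +8 — the shift increases by 1 each position. The shift increases by 1 at each position, starting from +5: 5, 6, 7, ….
On gerbil: g+5=l, e+6=k, r+7=y, b+8=j, i+9=r, l+10=v.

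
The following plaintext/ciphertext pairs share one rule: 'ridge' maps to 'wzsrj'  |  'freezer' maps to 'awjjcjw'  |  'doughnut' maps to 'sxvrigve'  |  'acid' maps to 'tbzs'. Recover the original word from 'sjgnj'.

Each letter's alphabet position (a=0..z=25) is mapped through 17·x+19 mod 26 — an affine cipher.
Undoing it on sjgnj: s(18)→23·(18−19)≡3=d; j(9)→23·(9−19)≡4=e; g(6)→23·(6−19)≡13=n; n(13)→23·(13−19)≡18=s; j(9)→23·(9−19)≡4=e (all mod 26).

dense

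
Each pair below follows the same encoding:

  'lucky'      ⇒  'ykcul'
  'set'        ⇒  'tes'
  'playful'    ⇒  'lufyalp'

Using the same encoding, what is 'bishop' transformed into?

pohsib

It's just the letters in reverse order.
Applying it to bishop: reverse → pohsib.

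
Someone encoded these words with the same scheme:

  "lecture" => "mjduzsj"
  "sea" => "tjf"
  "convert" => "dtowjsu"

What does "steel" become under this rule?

tujjm

The shift depends on letter class: consonant l→m is +1, but vowel e→j is +5. Two shifts are in play — +5 for a/e/i/o/u, +1 for every other letter.
Applying it to steel: s(cons)+1=t, t(cons)+1=u, e(vowel)+5=j, e(vowel)+5=j, l(cons)+1=m.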